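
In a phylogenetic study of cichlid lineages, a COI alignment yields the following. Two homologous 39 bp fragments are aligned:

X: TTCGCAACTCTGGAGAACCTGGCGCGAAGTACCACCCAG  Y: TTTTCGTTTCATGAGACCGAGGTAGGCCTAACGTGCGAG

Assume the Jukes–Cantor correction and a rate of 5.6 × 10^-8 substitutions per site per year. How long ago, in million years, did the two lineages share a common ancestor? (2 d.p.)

8.48

The sequences differ at 21 of 39 sites, so p = 21/39 ≈ 0.538462.
d = −(3/4) ln(1 − 4p/3) = −0.75 ln(1 − 0.717949) = −0.75 ln(0.282051)
  = −0.75 × (-1.265667) = 0.949250 substitutions/site.
Under a molecular clock d = 2μt, so t = d/(2μ) = 0.949250 / (2 × 5.6 × 10^-8) = 8.48 million years.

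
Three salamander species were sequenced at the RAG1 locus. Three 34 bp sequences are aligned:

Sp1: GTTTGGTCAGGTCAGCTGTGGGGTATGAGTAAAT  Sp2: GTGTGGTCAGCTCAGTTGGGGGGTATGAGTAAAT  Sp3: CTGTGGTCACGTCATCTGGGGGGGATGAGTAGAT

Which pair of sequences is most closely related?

Sp1–Sp2: 4/34 differ, p = 0.118, d = 0.128.
Sp1–Sp3: 7/34 differ, p = 0.206, d = 0.241.
Sp2–Sp3: 7/34 differ, p = 0.206, d = 0.241.
The smallest distance is between Sp1 and Sp2.

Sp1 and Sp2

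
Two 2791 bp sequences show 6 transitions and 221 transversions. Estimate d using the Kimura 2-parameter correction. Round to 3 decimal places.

P = 6/2791 ≈ 0.00215 and Q = 221/2791 ≈ 0.079183.
Under the Kimura two-parameter model, d = −½ ln(1 − 2P − Q) − ¼ ln(1 − 2Q).
1 − 2P − Q = 0.916517, giving −½ ln(0.916517) = 0.043587.
1 − 2Q = 0.841634, giving −¼ ln(0.841634) = 0.043103.
d = 0.043587 + 0.043103 = 0.086690.

0.087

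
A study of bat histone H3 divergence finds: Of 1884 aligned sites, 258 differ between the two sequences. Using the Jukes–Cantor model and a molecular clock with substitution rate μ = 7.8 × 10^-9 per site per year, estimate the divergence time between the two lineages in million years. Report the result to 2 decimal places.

9.69

p = 258/1884 ≈ 0.136943.
d = −(3/4) ln(1 − 4p/3) = −0.75 ln(1 − 0.182591) = −0.75 ln(0.817409)
  = −0.75 × (-0.201616) = 0.151212 substitutions/site.
Under a molecular clock d = 2μt, so t = d/(2μ) = 0.151212 / (2 × 7.8 × 10^-9) = 9.69 million years.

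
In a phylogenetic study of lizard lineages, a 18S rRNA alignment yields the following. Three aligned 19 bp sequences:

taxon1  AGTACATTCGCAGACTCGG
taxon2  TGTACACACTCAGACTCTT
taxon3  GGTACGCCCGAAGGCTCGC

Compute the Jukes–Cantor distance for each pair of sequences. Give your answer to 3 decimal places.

taxon1–taxon2: 6/19 sites differ → p ≈ 0.315789, d = −0.75 ln(1 − 0.421052) = 0.409907 ≈ 0.410.
taxon1–taxon3: 7/19 sites differ → p ≈ 0.368421, d = −0.75 ln(1 − 0.491228) = 0.506816 ≈ 0.507.
taxon2–taxon3: 8/19 sites differ → p ≈ 0.421053, d = −0.75 ln(1 − 0.561404) = 0.618132 ≈ 0.618.

d(taxon1,taxon2) = 0.410, d(taxon1,taxon3) = 0.507, d(taxon2,taxon3) = 0.618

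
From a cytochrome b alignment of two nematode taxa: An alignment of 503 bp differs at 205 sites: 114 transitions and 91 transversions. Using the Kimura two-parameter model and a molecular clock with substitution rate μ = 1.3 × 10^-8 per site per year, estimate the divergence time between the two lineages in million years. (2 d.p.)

23.66

P = 114/503 ≈ 0.22664 and Q = 91/503 ≈ 0.180915.
Under the Kimura two-parameter model, d = −½ ln(1 − 2P − Q) − ¼ ln(1 − 2Q).
1 − 2P − Q = 0.365805, giving −½ ln(0.365805) = 0.502827.
1 − 2Q = 0.63817, giving −¼ ln(0.63817) = 0.112288.
d = 0.502827 + 0.112288 = 0.615115.
Under a molecular clock d = 2μt, so t = d/(2μ) = 0.615115 / (2 × 1.3 × 10^-8) = 23.66 million years.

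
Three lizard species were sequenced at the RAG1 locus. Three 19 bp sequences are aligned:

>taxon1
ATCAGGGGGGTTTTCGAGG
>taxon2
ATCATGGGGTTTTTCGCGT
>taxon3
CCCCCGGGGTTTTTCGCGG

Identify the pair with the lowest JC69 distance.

taxon1–taxon2: 4/19 differ, p = 0.211, d = 0.247.
taxon1–taxon3: 6/19 differ, p = 0.316, d = 0.410.
taxon2–taxon3: 5/19 differ, p = 0.263, d = 0.324.
The smallest distance is between taxon1 and taxon2.

taxon1 and taxon2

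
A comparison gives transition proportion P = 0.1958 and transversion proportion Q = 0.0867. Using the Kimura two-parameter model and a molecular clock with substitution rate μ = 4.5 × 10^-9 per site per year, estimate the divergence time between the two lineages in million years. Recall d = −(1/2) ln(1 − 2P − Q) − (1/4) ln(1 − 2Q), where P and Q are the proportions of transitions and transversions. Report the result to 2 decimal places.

41.44

Under the Kimura two-parameter model, d = −½ ln(1 − 2P − Q) − ¼ ln(1 − 2Q).
1 − 2P − Q = 0.5217, giving −½ ln(0.5217) = 0.325331.
1 − 2Q = 0.8266, giving −¼ ln(0.8266) = 0.047609.
d = 0.325331 + 0.047609 = 0.372940.
Under a molecular clock d = 2μt, so t = d/(2μ) = 0.372940 / (2 × 4.5 × 10^-9) = 41.44 million years.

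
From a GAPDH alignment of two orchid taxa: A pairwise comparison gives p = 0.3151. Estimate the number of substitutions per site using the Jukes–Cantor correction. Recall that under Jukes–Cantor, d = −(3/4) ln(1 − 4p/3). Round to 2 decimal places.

d = −(3/4) ln(1 − 4p/3) = −0.75 ln(1 − 0.420133) = −0.75 ln(0.579867)
  = −0.75 × (-0.544957) = 0.408718 substitutions/site.

0.41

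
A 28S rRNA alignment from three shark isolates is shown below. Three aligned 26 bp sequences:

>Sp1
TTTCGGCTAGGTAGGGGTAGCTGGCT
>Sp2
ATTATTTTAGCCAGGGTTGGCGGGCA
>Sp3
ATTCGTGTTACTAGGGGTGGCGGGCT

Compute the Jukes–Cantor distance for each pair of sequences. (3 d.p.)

Sp1–Sp2: 11/26 sites differ → p ≈ 0.423077, d = −0.75 ln(1 − 0.564103) = 0.622762 ≈ 0.623.
Sp1–Sp3: 8/26 sites differ → p ≈ 0.307692, d = −0.75 ln(1 − 0.410256) = 0.396050 ≈ 0.396.
Sp2–Sp3: 8/26 sites differ → p ≈ 0.307692, d = −0.75 ln(1 − 0.410256) = 0.396050 ≈ 0.396.

d(Sp1,Sp2) = 0.623, d(Sp1,Sp3) = 0.396, d(Sp2,Sp3) = 0.396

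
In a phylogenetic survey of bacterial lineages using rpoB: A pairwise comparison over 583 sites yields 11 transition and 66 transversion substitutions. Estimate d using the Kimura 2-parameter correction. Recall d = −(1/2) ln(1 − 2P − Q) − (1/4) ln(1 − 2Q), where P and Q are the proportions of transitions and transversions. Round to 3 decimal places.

0.146

P = 11/583 ≈ 0.018868 and Q = 66/583 ≈ 0.113208.
Under the Kimura two-parameter model, d = −½ ln(1 − 2P − Q) − ¼ ln(1 − 2Q).
1 − 2P − Q = 0.849056, giving −½ ln(0.849056) = 0.081815.
1 − 2Q = 0.773584, giving −¼ ln(0.773584) = 0.064180.
d = 0.081815 + 0.064180 = 0.145995.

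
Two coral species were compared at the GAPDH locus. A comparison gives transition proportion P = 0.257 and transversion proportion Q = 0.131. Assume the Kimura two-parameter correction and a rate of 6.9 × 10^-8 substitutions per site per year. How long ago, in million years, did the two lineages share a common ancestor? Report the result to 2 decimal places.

4.30

Under the Kimura two-parameter model, d = −½ ln(1 − 2P − Q) − ¼ ln(1 − 2Q).
1 − 2P − Q = 0.355, giving −½ ln(0.355) = 0.517819.
1 − 2Q = 0.738, giving −¼ ln(0.738) = 0.075953.
d = 0.517819 + 0.075953 = 0.593772.
Under a molecular clock d = 2μt, so t = d/(2μ) = 0.593772 / (2 × 6.9 × 10^-8) = 4.30 million years.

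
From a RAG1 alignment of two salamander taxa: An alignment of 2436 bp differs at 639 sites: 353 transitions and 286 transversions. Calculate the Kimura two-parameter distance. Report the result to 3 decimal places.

P = 353/2436 ≈ 0.14491 and Q = 286/2436 ≈ 0.117406.
Under the Kimura two-parameter model, d = −½ ln(1 − 2P − Q) − ¼ ln(1 − 2Q).
1 − 2P − Q = 0.592774, giving −½ ln(0.592774) = 0.261471.
1 − 2Q = 0.765188, giving −¼ ln(0.765188) = 0.066908.
d = 0.261471 + 0.066908 = 0.328379.

0.328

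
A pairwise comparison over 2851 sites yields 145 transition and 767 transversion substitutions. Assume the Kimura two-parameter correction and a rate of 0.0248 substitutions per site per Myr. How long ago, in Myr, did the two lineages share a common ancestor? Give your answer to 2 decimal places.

P = 145/2851 ≈ 0.050859 and Q = 767/2851 ≈ 0.269028.
Under the Kimura two-parameter model, d = −½ ln(1 − 2P − Q) − ¼ ln(1 − 2Q).
1 − 2P − Q = 0.629254, giving −½ ln(0.629254) = 0.231610.
1 − 2Q = 0.461944, giving −¼ ln(0.461944) = 0.193078.
d = 0.231610 + 0.193078 = 0.424688.
Under a molecular clock d = 2μt, so t = d/(2μ) = 0.424688 / (2 × 0.0248) = 8.56 Myr.

8.56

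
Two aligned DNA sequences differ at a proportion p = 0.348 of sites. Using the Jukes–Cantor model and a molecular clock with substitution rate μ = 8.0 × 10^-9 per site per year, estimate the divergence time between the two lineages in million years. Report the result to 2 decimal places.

d = −(3/4) ln(1 − 4p/3) = −0.75 ln(1 − 0.464) = −0.75 ln(0.536)
  = −0.75 × (-0.623621) = 0.467716 substitutions/site.
Under a molecular clock d = 2μt, so t = d/(2μ) = 0.467716 / (2 × 8.0 × 10^-9) = 29.23 million years.

29.23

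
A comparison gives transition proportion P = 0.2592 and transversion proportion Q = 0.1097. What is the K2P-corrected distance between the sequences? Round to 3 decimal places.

0.556

Under the Kimura two-parameter model, d = −½ ln(1 − 2P − Q) − ¼ ln(1 − 2Q).
1 − 2P − Q = 0.3719, giving −½ ln(0.3719) = 0.494565.
1 − 2Q = 0.7806, giving −¼ ln(0.7806) = 0.061923.
d = 0.494565 + 0.061923 = 0.556488.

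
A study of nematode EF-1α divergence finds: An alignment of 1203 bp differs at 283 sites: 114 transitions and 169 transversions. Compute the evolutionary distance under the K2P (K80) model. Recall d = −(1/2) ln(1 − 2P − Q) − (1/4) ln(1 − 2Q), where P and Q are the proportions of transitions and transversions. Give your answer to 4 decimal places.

P = 114/1203 ≈ 0.094763 and Q = 169/1203 ≈ 0.140482.
Under the Kimura two-parameter model, d = −½ ln(1 − 2P − Q) − ¼ ln(1 − 2Q).
1 − 2P − Q = 0.669992, giving −½ ln(0.669992) = 0.200245.
1 − 2Q = 0.719036, giving −¼ ln(0.719036) = 0.082461.
d = 0.200245 + 0.082461 = 0.282706.

0.2827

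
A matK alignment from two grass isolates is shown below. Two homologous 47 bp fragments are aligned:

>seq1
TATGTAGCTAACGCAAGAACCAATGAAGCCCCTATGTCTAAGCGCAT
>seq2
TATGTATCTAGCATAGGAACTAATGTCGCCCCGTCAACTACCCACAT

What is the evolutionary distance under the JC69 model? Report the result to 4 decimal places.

0.4537

The sequences differ at 16 of 47 sites, so p = 16/47 ≈ 0.340426.
d = −(3/4) ln(1 − 4p/3) = −0.75 ln(1 − 0.453901) = −0.75 ln(0.546099)
  = −0.75 × (-0.604955) = 0.453716 substitutions/site.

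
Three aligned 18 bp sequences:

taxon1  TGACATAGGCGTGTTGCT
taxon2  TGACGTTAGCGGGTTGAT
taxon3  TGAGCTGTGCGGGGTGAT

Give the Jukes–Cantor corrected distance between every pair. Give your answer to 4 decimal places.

d(taxon1,taxon2) = 0.3470, d(taxon1,taxon3) = 0.5482, d(taxon2,taxon3) = 0.3470

taxon1–taxon2: 5/18 sites differ → p ≈ 0.277778, d = −0.75 ln(1 − 0.370371) = 0.346968 ≈ 0.3470.
taxon1–taxon3: 7/18 sites differ → p ≈ 0.388889, d = −0.75 ln(1 − 0.518519) = 0.548166 ≈ 0.5482.
taxon2–taxon3: 5/18 sites differ → p ≈ 0.277778, d = −0.75 ln(1 − 0.370371) = 0.346968 ≈ 0.3470.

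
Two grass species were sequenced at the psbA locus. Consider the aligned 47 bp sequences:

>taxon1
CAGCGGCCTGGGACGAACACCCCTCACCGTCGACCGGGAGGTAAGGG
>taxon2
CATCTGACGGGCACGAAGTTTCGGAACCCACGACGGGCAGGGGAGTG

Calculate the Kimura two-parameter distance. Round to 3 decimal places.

0.601

Of 47 sites, 3 differences are transitions and 16 are transversions, so P = 3/47 ≈ 0.06383 and Q = 16/47 ≈ 0.340426.
Under the Kimura two-parameter model, d = −½ ln(1 − 2P − Q) − ¼ ln(1 − 2Q).
1 − 2P − Q = 0.531914, giving −½ ln(0.531914) = 0.315637.
1 − 2Q = 0.319148, giving −¼ ln(0.319148) = 0.285525.
d = 0.315637 + 0.285525 = 0.601162.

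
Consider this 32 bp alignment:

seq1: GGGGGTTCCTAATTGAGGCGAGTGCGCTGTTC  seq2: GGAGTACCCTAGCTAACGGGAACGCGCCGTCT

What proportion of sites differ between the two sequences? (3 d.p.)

0.438

The sequences differ at 14 of 32 positions.
p = 14/32 = 0.4375 ≈ 0.438 (to 3 d.p.).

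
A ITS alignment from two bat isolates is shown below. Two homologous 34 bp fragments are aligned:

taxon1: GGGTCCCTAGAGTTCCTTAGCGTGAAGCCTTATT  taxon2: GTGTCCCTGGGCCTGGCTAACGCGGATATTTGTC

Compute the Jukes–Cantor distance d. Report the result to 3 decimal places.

0.741

The sequences differ at 16 of 34 sites, so p = 16/34 ≈ 0.470588.
d = −(3/4) ln(1 − 4p/3) = −0.75 ln(1 − 0.627451) = −0.75 ln(0.372549)
  = −0.75 × (-0.987387) = 0.740540 substitutions/site.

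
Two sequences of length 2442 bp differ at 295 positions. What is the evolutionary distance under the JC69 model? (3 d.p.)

p = 295/2442 ≈ 0.120803.
d = −(3/4) ln(1 − 4p/3) = −0.75 ln(1 − 0.161071) = −0.75 ln(0.838929)
  = −0.75 × (-0.175629) = 0.131722 substitutions/site.

0.132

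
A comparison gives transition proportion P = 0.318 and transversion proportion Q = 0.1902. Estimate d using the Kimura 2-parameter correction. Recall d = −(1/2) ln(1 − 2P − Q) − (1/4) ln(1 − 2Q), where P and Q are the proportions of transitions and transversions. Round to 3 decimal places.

Under the Kimura two-parameter model, d = −½ ln(1 − 2P − Q) − ¼ ln(1 − 2Q).
1 − 2P − Q = 0.1738, giving −½ ln(0.1738) = 0.874925.
1 − 2Q = 0.6196, giving −¼ ln(0.6196) = 0.119670.
d = 0.874925 + 0.119670 = 0.994595.

0.995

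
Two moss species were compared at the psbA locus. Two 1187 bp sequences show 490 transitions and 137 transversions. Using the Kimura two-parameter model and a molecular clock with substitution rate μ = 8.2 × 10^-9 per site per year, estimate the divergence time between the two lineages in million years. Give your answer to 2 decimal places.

P = 490/1187 ≈ 0.412805 and Q = 137/1187 ≈ 0.115417.
Under the Kimura two-parameter model, d = −½ ln(1 − 2P − Q) − ¼ ln(1 − 2Q).
1 − 2P − Q = 0.058973, giving −½ ln(0.058973) = 1.415338.
1 − 2Q = 0.769166, giving −¼ ln(0.769166) = 0.065612.
d = 1.415338 + 0.065612 = 1.480950.
Under a molecular clock d = 2μt, so t = d/(2μ) = 1.480950 / (2 × 8.2 × 10^-9) = 90.30 million years.

90.30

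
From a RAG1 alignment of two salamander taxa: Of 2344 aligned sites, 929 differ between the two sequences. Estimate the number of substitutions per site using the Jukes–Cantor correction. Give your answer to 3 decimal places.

p = 929/2344 ≈ 0.396331.
d = −(3/4) ln(1 − 4p/3) = −0.75 ln(1 − 0.528441) = −0.75 ln(0.471559)
  = −0.75 × (-0.751711) = 0.563783 substitutions/site.

0.564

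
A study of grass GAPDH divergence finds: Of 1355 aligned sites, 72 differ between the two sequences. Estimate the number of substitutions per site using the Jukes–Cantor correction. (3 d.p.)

0.055

p = 72/1355 ≈ 0.053137.
d = −(3/4) ln(1 − 4p/3) = −0.75 ln(1 − 0.070849) = −0.75 ln(0.929151)
  = −0.75 × (-0.073484) = 0.055113 substitutions/site.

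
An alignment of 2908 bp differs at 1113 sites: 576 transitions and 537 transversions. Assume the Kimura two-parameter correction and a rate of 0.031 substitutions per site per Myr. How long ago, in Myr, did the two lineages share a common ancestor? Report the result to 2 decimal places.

8.87

P = 576/2908 ≈ 0.198074 and Q = 537/2908 ≈ 0.184663.
Under the Kimura two-parameter model, d = −½ ln(1 − 2P − Q) − ¼ ln(1 − 2Q).
1 − 2P − Q = 0.419189, giving −½ ln(0.419189) = 0.434717.
1 − 2Q = 0.630674, giving −¼ ln(0.630674) = 0.115242.
d = 0.434717 + 0.115242 = 0.549959.
Under a molecular clock d = 2μt, so t = d/(2μ) = 0.549959 / (2 × 0.031) = 8.87 Myr.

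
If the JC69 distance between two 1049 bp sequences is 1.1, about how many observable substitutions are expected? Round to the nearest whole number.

Invert JC69: p = (3/4)(1 − e^(−4d/3)) = 0.75 × (1 − e^(-1.466667)) = 0.75 × (1 − 0.230693) = 0.576980.
Expected differing sites = pL ≈ 0.576980 × 1049 = 605.25202 ≈ 605.

605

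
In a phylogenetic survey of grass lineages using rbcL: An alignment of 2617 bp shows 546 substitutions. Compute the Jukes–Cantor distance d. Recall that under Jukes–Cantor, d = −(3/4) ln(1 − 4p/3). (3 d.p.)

p = 546/2617 ≈ 0.208636.
d = −(3/4) ln(1 − 4p/3) = −0.75 ln(1 − 0.278181) = −0.75 ln(0.721819)
  = −0.75 × (-0.325981) = 0.244486 substitutions/site.

0.244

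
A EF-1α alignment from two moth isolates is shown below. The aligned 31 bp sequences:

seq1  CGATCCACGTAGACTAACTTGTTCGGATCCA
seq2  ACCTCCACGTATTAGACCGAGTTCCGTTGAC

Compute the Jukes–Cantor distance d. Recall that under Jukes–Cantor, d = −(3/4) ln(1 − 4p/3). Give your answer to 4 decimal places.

The sequences differ at 15 of 31 sites, so p = 15/31 ≈ 0.483871.
d = −(3/4) ln(1 − 4p/3) = −0.75 ln(1 − 0.645161) = −0.75 ln(0.354839)
  = −0.75 × (-1.036091) = 0.777068 substitutions/site.

0.7771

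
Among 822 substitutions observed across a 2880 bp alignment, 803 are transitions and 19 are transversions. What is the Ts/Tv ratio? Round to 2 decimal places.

R = 803/19 = 42.263157… ≈ 42.26 (to 2 d.p.).

42.26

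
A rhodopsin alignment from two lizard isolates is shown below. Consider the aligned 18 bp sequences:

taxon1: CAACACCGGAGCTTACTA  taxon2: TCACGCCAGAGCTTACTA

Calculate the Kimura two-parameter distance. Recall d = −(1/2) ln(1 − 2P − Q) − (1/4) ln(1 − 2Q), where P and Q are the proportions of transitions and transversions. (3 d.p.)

0.276

Of 18 sites, 3 differences are transitions and 1 are transversions, so P = 3/18 ≈ 0.166667 and Q = 1/18 ≈ 0.055556.
Under the Kimura two-parameter model, d = −½ ln(1 − 2P − Q) − ¼ ln(1 − 2Q).
1 − 2P − Q = 0.61111, giving −½ ln(0.61111) = 0.246239.
1 − 2Q = 0.888888, giving −¼ ln(0.888888) = 0.029446.
d = 0.246239 + 0.029446 = 0.275685.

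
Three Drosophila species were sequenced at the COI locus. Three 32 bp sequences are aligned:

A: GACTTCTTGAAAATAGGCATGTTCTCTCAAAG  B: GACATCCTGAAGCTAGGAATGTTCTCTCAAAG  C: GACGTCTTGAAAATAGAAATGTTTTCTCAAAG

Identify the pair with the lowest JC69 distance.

A–B: 5/32 differ, p = 0.156, d = 0.175.
A–C: 4/32 differ, p = 0.125, d = 0.137.
B–C: 6/32 differ, p = 0.188, d = 0.216.
The smallest distance is between A and C.

A and C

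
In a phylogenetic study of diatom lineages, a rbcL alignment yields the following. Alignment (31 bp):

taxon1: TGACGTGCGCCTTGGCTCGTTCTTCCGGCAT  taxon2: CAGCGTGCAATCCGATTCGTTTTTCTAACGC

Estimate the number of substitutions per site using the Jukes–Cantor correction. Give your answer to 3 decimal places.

The sequences differ at 16 of 31 sites, so p = 16/31 ≈ 0.516129.
d = −(3/4) ln(1 − 4p/3) = −0.75 ln(1 − 0.688172) = −0.75 ln(0.311828)
  = −0.75 × (-1.165304) = 0.873978 substitutions/site.

0.874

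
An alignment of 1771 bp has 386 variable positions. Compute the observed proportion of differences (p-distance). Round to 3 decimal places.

p = 386/1771 = 0.217955… ≈ 0.218 (to 3 d.p.).

0.218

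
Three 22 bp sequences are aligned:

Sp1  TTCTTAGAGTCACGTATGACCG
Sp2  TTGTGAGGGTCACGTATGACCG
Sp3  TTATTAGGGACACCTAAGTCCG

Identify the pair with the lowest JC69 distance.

Sp1 and Sp2

Sp1–Sp2: 3/22 differ, p = 0.136, d = 0.151.
Sp1–Sp3: 6/22 differ, p = 0.273, d = 0.339.
Sp2–Sp3: 6/22 differ, p = 0.273, d = 0.339.
The smallest distance is between Sp1 and Sp2.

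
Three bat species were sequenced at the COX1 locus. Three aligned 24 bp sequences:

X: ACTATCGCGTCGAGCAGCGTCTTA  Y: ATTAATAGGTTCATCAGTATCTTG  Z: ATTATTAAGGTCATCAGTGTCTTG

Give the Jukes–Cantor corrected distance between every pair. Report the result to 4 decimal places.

X–Y: 11/24 sites differ → p ≈ 0.458333, d = −0.75 ln(1 − 0.611111) = 0.708346 ≈ 0.7083.
X–Z: 10/24 sites differ → p ≈ 0.416667, d = −0.75 ln(1 − 0.555556) = 0.608198 ≈ 0.6082.
Y–Z: 4/24 sites differ → p ≈ 0.166667, d = −0.75 ln(1 − 0.222223) = 0.188487 ≈ 0.1885.

d(X,Y) = 0.7083, d(X,Z) = 0.6082, d(Y,Z) = 0.1885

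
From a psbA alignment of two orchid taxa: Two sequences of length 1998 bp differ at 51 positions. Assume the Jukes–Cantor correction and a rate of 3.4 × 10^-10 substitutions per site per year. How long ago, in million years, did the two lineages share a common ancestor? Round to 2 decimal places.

p = 51/1998 ≈ 0.025526.
d = −(3/4) ln(1 − 4p/3) = −0.75 ln(1 − 0.034035) = −0.75 ln(0.965965)
  = −0.75 × (-0.034628) = 0.025971 substitutions/site.
Under a molecular clock d = 2μt, so t = d/(2μ) = 0.025971 / (2 × 3.4 × 10^-10) = 38.19 million years.

38.19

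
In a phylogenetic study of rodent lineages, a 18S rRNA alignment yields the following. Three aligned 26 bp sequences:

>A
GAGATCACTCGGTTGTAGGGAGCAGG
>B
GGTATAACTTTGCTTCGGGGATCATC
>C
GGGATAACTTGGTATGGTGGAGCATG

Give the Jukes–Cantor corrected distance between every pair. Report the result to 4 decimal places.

A–B: 12/26 sites differ → p ≈ 0.461538, d = −0.75 ln(1 − 0.615384) = 0.716632 ≈ 0.7166.
A–C: 9/26 sites differ → p ≈ 0.346154, d = −0.75 ln(1 − 0.461539) = 0.464280 ≈ 0.4643.
B–C: 8/26 sites differ → p ≈ 0.307692, d = −0.75 ln(1 − 0.410256) = 0.396050 ≈ 0.3961.

d(A,B) = 0.7166, d(A,C) = 0.4643, d(B,C) = 0.3961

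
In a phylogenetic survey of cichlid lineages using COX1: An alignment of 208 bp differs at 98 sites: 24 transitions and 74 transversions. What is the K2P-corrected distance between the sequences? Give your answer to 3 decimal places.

P = 24/208 ≈ 0.115385 and Q = 74/208 ≈ 0.355769.
Under the Kimura two-parameter model, d = −½ ln(1 − 2P − Q) − ¼ ln(1 − 2Q).
1 − 2P − Q = 0.413461, giving −½ ln(0.413461) = 0.441596.
1 − 2Q = 0.288462, giving −¼ ln(0.288462) = 0.310798.
d = 0.441596 + 0.310798 = 0.752394.

0.752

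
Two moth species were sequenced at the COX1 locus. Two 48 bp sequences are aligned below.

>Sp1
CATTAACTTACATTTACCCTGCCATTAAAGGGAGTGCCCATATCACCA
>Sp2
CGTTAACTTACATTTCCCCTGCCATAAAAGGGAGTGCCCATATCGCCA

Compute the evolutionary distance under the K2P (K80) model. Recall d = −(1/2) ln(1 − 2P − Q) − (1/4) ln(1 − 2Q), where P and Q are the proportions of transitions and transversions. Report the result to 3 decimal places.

0.089

Of 48 sites, 2 differences are transitions and 2 are transversions, so P = 2/48 ≈ 0.041667 and Q = 2/48 ≈ 0.041667.
Under the Kimura two-parameter model, d = −½ ln(1 − 2P − Q) − ¼ ln(1 − 2Q).
1 − 2P − Q = 0.874999, giving −½ ln(0.874999) = 0.066766.
1 − 2Q = 0.916666, giving −¼ ln(0.916666) = 0.021753.
d = 0.066766 + 0.021753 = 0.088519.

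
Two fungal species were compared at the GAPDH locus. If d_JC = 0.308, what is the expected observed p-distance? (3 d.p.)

p = (3/4)(1 − e^(−4d/3)) = 0.75 × (1 − e^(-0.410667)) = 0.75 × (1 − 0.663208) = 0.252594.

0.253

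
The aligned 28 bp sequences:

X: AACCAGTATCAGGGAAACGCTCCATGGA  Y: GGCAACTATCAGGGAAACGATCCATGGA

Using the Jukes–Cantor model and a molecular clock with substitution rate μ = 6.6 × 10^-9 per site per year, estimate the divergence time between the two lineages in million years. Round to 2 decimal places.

The sequences differ at 5 of 28 sites (1, 2, 4, 6, 20), so p = 5/28 ≈ 0.178571.
d = −(3/4) ln(1 − 4p/3) = −0.75 ln(1 − 0.238095) = −0.75 ln(0.761905)
  = −0.75 × (-0.271933) = 0.203950 substitutions/site.
Under a molecular clock d = 2μt, so t = d/(2μ) = 0.203950 / (2 × 6.6 × 10^-9) = 15.45 million years.

15.45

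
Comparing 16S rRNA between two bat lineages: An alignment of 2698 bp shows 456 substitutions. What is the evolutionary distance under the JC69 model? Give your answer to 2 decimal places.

0.19

p = 456/2698 ≈ 0.169014.
d = −(3/4) ln(1 − 4p/3) = −0.75 ln(1 − 0.225352) = −0.75 ln(0.774648)
  = −0.75 × (-0.255347) = 0.191510 substitutions/site.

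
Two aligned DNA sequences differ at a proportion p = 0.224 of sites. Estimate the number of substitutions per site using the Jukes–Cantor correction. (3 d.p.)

d = −(3/4) ln(1 − 4p/3) = −0.75 ln(1 − 0.298667) = −0.75 ln(0.701333)
  = −0.75 × (-0.354772) = 0.266079 substitutions/site.

0.266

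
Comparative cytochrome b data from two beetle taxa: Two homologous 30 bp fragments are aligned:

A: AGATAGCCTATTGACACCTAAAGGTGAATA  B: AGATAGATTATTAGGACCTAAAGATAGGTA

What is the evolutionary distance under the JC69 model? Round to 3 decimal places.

The sequences differ at 9 of 30 sites (7, 8, 13, 14, 15, 24, 26, 27, 28), so p = 9/30 = 0.3.
d = −(3/4) ln(1 − 4p/3) = −0.75 ln(1 − 0.4) = −0.75 ln(0.6)
  = −0.75 × (-0.510826) = 0.383120 substitutions/site.

0.383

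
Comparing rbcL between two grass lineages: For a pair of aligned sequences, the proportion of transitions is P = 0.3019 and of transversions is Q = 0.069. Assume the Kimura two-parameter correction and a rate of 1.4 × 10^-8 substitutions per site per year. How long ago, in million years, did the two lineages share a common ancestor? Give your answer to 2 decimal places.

21.28

Under the Kimura two-parameter model, d = −½ ln(1 − 2P − Q) − ¼ ln(1 − 2Q).
1 − 2P − Q = 0.3272, giving −½ ln(0.3272) = 0.558592.
1 − 2Q = 0.862, giving −¼ ln(0.862) = 0.037125.
d = 0.558592 + 0.037125 = 0.595717.
Under a molecular clock d = 2μt, so t = d/(2μ) = 0.595717 / (2 × 1.4 × 10^-8) = 21.28 million years.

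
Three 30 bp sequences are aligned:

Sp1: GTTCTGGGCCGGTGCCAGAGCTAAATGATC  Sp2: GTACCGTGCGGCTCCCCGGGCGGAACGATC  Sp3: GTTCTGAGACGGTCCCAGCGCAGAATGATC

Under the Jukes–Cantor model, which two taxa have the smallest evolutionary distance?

Sp1–Sp2: 11/30 differ, p = 0.367, d = 0.503.
Sp1–Sp3: 6/30 differ, p = 0.200, d = 0.233.
Sp2–Sp3: 10/30 differ, p = 0.333, d = 0.441.
The smallest distance is between Sp1 and Sp3.

Sp1 and Sp3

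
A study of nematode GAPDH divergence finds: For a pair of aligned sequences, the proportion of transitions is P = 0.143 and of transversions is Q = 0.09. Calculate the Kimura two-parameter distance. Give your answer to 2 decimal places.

0.29

Under the Kimura two-parameter model, d = −½ ln(1 − 2P − Q) − ¼ ln(1 − 2Q).
1 − 2P − Q = 0.624, giving −½ ln(0.624) = 0.235802.
1 − 2Q = 0.82, giving −¼ ln(0.82) = 0.049613.
d = 0.235802 + 0.049613 = 0.285415.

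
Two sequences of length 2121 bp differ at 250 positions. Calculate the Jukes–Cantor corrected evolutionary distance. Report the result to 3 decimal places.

p = 250/2121 ≈ 0.117869.
d = −(3/4) ln(1 − 4p/3) = −0.75 ln(1 − 0.157159) = −0.75 ln(0.842841)
  = −0.75 × (-0.170977) = 0.128233 substitutions/site.

0.128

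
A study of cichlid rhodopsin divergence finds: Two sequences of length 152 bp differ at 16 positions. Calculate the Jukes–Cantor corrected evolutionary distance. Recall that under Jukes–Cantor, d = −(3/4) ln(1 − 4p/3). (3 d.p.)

p = 16/152 ≈ 0.105263.
d = −(3/4) ln(1 − 4p/3) = −0.75 ln(1 − 0.140351) = −0.75 ln(0.859649)
  = −0.75 × (-0.151231) = 0.113423 substitutions/site.

0.113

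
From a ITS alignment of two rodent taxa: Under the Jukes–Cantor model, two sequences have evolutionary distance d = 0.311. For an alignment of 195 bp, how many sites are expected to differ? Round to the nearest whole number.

Invert JC69: p = (3/4)(1 − e^(−4d/3)) = 0.75 × (1 − e^(-0.414667)) = 0.75 × (1 − 0.660560) = 0.254580.
Expected differing sites = pL ≈ 0.254580 × 195 = 49.6431 ≈ 50.

50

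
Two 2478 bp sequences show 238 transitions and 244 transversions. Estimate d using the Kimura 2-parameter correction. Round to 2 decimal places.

0.23

P = 238/2478 ≈ 0.096045 and Q = 244/2478 ≈ 0.098467.
Under the Kimura two-parameter model, d = −½ ln(1 − 2P − Q) − ¼ ln(1 − 2Q).
1 − 2P − Q = 0.709443, giving −½ ln(0.709443) = 0.171638.
1 − 2Q = 0.803066, giving −¼ ln(0.803066) = 0.054830.
d = 0.171638 + 0.054830 = 0.226468.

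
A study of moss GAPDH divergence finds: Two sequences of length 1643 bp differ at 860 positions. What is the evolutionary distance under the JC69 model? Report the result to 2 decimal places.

0.90

p = 860/1643 ≈ 0.523433.
d = −(3/4) ln(1 − 4p/3) = −0.75 ln(1 − 0.697911) = −0.75 ln(0.302089)
  = −0.75 × (-1.197034) = 0.897776 substitutions/site.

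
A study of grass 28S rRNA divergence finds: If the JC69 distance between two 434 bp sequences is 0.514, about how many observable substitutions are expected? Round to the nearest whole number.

161

Invert JC69: p = (3/4)(1 − e^(−4d/3)) = 0.75 × (1 − e^(-0.685333)) = 0.75 × (1 − 0.503922) = 0.372059.
Expected differing sites = pL ≈ 0.372059 × 434 = 161.473606 ≈ 161.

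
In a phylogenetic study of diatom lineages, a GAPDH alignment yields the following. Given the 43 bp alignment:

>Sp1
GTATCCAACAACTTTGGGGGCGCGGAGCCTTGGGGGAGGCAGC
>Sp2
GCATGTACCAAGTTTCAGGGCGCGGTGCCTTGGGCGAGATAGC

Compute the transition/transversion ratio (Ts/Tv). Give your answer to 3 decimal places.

0.833

Transitions are A↔G and C↔T; transversions are all other mismatches.
Transitions: 5. Transversions: 6.
R = 5/6 = 0.833333… ≈ 0.833 (to 3 d.p.).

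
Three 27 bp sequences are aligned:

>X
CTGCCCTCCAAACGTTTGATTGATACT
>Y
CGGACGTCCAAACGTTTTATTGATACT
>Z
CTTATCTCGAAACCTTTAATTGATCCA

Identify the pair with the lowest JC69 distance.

X–Y: 4/27 differ, p = 0.148, d = 0.165.
X–Z: 8/27 differ, p = 0.296, d = 0.377.
Y–Z: 9/27 differ, p = 0.333, d = 0.441.
The smallest distance is between X and Y.

X and Y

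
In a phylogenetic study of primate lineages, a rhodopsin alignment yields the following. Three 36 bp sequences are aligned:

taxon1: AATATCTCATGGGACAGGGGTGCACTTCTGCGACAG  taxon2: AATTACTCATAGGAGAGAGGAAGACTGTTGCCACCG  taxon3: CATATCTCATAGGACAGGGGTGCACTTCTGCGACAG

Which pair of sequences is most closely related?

taxon1 and taxon3

taxon1–taxon2: 12/36 differ, p = 0.333, d = 0.441.
taxon1–taxon3: 2/36 differ, p = 0.056, d = 0.058.
taxon2–taxon3: 12/36 differ, p = 0.333, d = 0.441.
The smallest distance is between taxon1 and taxon3.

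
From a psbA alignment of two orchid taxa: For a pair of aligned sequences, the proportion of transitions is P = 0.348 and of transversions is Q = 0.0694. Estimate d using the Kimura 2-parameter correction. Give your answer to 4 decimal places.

0.7623

Under the Kimura two-parameter model, d = −½ ln(1 − 2P − Q) − ¼ ln(1 − 2Q).
1 − 2P − Q = 0.2346, giving −½ ln(0.2346) = 0.724937.
1 − 2Q = 0.8612, giving −¼ ln(0.8612) = 0.037357.
d = 0.724937 + 0.037357 = 0.762294.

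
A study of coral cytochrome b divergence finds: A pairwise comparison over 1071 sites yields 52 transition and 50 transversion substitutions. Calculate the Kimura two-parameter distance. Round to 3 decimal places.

P = 52/1071 ≈ 0.048553 and Q = 50/1071 ≈ 0.046685.
Under the Kimura two-parameter model, d = −½ ln(1 − 2P − Q) − ¼ ln(1 − 2Q).
1 − 2P − Q = 0.856209, giving −½ ln(0.856209) = 0.077620.
1 − 2Q = 0.90663, giving −¼ ln(0.90663) = 0.024505.
d = 0.077620 + 0.024505 = 0.102125.

0.102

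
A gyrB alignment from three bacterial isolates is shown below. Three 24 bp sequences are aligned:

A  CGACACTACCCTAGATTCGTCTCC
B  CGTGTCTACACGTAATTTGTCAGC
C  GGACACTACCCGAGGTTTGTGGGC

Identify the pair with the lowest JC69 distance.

A–B: 10/24 differ, p = 0.417, d = 0.608.
A–C: 7/24 differ, p = 0.292, d = 0.369.
B–C: 10/24 differ, p = 0.417, d = 0.608.
The smallest distance is between A and C.

A and C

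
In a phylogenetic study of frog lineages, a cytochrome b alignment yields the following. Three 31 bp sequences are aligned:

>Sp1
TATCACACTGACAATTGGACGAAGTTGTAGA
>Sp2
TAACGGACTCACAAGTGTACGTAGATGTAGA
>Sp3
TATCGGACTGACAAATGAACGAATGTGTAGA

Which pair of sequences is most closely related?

Sp1 and Sp3

Sp1–Sp2: 8/31 differ, p = 0.258, d = 0.316.
Sp1–Sp3: 6/31 differ, p = 0.194, d = 0.224.
Sp2–Sp3: 7/31 differ, p = 0.226, d = 0.269.
The smallest distance is between Sp1 and Sp3.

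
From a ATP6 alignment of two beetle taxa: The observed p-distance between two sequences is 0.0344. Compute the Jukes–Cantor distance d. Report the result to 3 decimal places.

0.035

d = −(3/4) ln(1 − 4p/3) = −0.75 ln(1 − 0.045867) = −0.75 ln(0.954133)
  = −0.75 × (-0.046952) = 0.035214 substitutions/site.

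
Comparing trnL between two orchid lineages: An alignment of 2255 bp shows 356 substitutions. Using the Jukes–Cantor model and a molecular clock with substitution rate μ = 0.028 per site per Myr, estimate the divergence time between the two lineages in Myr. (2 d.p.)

3.17

p = 356/2255 ≈ 0.157871.
d = −(3/4) ln(1 − 4p/3) = −0.75 ln(1 − 0.210495) = −0.75 ln(0.789505)
  = −0.75 × (-0.236349) = 0.177262 substitutions/site.
Under a molecular clock d = 2μt, so t = d/(2μ) = 0.177262 / (2 × 0.028) = 3.17 Myr.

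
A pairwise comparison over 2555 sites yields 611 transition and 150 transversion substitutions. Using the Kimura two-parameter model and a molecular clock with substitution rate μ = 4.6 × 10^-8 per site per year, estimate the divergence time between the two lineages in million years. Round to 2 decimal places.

4.52

P = 611/2555 ≈ 0.239139 and Q = 150/2555 ≈ 0.058708.
Under the Kimura two-parameter model, d = −½ ln(1 − 2P − Q) − ¼ ln(1 − 2Q).
1 − 2P − Q = 0.463014, giving −½ ln(0.463014) = 0.384999.
1 − 2Q = 0.882584, giving −¼ ln(0.882584) = 0.031225.
d = 0.384999 + 0.031225 = 0.416224.
Under a molecular clock d = 2μt, so t = d/(2μ) = 0.416224 / (2 × 4.6 × 10^-8) = 4.52 million years.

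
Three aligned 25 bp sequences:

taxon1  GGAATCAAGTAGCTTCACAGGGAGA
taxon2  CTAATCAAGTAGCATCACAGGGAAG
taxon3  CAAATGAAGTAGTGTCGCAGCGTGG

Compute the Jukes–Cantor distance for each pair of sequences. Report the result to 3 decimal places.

taxon1–taxon2: 5/25 sites differ → p = 0.2, d = −0.75 ln(1 − 0.266667) = 0.232617 ≈ 0.233.
taxon1–taxon3: 9/25 sites differ → p = 0.36, d = −0.75 ln(1 − 0.48) = 0.490445 ≈ 0.490.
taxon2–taxon3: 8/25 sites differ → p = 0.32, d = −0.75 ln(1 − 0.426667) = 0.417216 ≈ 0.417.

d(taxon1,taxon2) = 0.233, d(taxon1,taxon3) = 0.490, d(taxon2,taxon3) = 0.417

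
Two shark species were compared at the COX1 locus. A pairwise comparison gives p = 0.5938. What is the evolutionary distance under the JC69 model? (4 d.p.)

d = −(3/4) ln(1 − 4p/3) = −0.75 ln(1 − 0.791733) = −0.75 ln(0.208267)
  = −0.75 × (-1.568934) = 1.176701 substitutions/site.

1.1767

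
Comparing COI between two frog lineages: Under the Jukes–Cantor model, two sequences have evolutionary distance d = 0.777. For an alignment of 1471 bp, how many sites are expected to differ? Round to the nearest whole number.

Invert JC69: p = (3/4)(1 − e^(−4d/3)) = 0.75 × (1 − e^(-1.036)) = 0.75 × (1 − 0.354871) = 0.483847.
Expected differing sites = pL ≈ 0.483847 × 1471 = 711.738937 ≈ 712.

712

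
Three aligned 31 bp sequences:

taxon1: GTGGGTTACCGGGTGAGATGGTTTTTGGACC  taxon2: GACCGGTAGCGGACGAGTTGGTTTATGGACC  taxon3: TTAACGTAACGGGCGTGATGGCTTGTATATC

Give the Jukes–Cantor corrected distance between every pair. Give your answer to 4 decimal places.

d(taxon1,taxon2) = 0.3672, d(taxon1,taxon3) = 0.6143, d(taxon2,taxon3) = 0.6913

taxon1–taxon2: 9/31 sites differ → p ≈ 0.290323, d = −0.75 ln(1 − 0.387097) = 0.367161 ≈ 0.3672.
taxon1–taxon3: 13/31 sites differ → p ≈ 0.419355, d = −0.75 ln(1 − 0.55914) = 0.614271 ≈ 0.6143.
taxon2–taxon3: 14/31 sites differ → p ≈ 0.451613, d = −0.75 ln(1 − 0.602151) = 0.691262 ≈ 0.6913.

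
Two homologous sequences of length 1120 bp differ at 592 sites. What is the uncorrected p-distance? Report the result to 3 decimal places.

p = 592/1120 = 0.528571… ≈ 0.529 (to 3 d.p.).

0.529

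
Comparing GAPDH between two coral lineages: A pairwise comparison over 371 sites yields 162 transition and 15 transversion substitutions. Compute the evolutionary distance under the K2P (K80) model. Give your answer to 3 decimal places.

1.246

P = 162/371 ≈ 0.436658 and Q = 15/371 ≈ 0.040431.
Under the Kimura two-parameter model, d = −½ ln(1 − 2P − Q) − ¼ ln(1 − 2Q).
1 − 2P − Q = 0.086253, giving −½ ln(0.086253) = 1.225235.
1 − 2Q = 0.919138, giving −¼ ln(0.919138) = 0.021080.
d = 1.225235 + 0.021080 = 1.246315.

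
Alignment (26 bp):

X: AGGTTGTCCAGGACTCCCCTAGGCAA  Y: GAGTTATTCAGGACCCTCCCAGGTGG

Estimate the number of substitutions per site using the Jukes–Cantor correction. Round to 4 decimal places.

0.5393

The sequences differ at 10 of 26 sites (1, 2, 6, 8, 15, 17, 20, 24, 25, 26), so p = 10/26 ≈ 0.384615.
d = −(3/4) ln(1 − 4p/3) = −0.75 ln(1 − 0.51282) = −0.75 ln(0.48718)
  = −0.75 × (-0.719122) = 0.539342 substitutions/site.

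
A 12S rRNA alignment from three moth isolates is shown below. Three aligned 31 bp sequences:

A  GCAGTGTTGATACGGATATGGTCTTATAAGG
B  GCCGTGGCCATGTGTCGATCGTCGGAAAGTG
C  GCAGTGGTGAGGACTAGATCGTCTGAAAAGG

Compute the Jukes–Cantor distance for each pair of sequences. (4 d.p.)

A–B: 15/31 sites differ → p ≈ 0.483871, d = −0.75 ln(1 − 0.645161) = 0.777068 ≈ 0.7771.
A–C: 10/31 sites differ → p ≈ 0.322581, d = −0.75 ln(1 − 0.430108) = 0.421731 ≈ 0.4217.
B–C: 10/31 sites differ → p ≈ 0.322581, d = −0.75 ln(1 − 0.430108) = 0.421731 ≈ 0.4217.

d(A,B) = 0.7771, d(A,C) = 0.4217, d(B,C) = 0.4217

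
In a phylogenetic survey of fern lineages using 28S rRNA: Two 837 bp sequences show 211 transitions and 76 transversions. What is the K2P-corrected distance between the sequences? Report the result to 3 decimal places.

0.502

P = 211/837 ≈ 0.252091 and Q = 76/837 ≈ 0.0908.
Under the Kimura two-parameter model, d = −½ ln(1 − 2P − Q) − ¼ ln(1 − 2Q).
1 − 2P − Q = 0.405018, giving −½ ln(0.405018) = 0.451912.
1 − 2Q = 0.8184, giving −¼ ln(0.8184) = 0.050101.
d = 0.451912 + 0.050101 = 0.502013.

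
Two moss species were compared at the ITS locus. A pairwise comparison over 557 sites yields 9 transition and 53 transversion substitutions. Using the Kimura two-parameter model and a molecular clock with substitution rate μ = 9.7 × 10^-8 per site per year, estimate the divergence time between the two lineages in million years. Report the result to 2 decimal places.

0.62

P = 9/557 ≈ 0.016158 and Q = 53/557 ≈ 0.095153.
Under the Kimura two-parameter model, d = −½ ln(1 − 2P − Q) − ¼ ln(1 − 2Q).
1 − 2P − Q = 0.872531, giving −½ ln(0.872531) = 0.068179.
1 − 2Q = 0.809694, giving −¼ ln(0.809694) = 0.052775.
d = 0.068179 + 0.052775 = 0.120954.
Under a molecular clock d = 2μt, so t = d/(2μ) = 0.120954 / (2 × 9.7 × 10^-8) = 0.62 million years.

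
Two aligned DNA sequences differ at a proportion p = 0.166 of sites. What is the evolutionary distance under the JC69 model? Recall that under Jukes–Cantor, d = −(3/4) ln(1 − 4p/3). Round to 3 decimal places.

0.188

d = −(3/4) ln(1 − 4p/3) = −0.75 ln(1 − 0.221333) = −0.75 ln(0.778667)
  = −0.75 × (-0.250172) = 0.187629 substitutions/site.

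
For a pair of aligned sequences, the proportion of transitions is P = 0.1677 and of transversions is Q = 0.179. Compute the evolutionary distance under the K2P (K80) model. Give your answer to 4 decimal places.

Under the Kimura two-parameter model, d = −½ ln(1 − 2P − Q) − ¼ ln(1 − 2Q).
1 − 2P − Q = 0.4856, giving −½ ln(0.4856) = 0.361185.
1 − 2Q = 0.642, giving −¼ ln(0.642) = 0.110792.
d = 0.361185 + 0.110792 = 0.471977.

0.4720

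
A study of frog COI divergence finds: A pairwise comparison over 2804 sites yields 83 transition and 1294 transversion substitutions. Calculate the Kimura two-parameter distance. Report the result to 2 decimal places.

1.01

P = 83/2804 ≈ 0.029601 and Q = 1294/2804 ≈ 0.461484.
Under the Kimura two-parameter model, d = −½ ln(1 − 2P − Q) − ¼ ln(1 − 2Q).
1 − 2P − Q = 0.479314, giving −½ ln(0.479314) = 0.367700.
1 − 2Q = 0.077032, giving −¼ ln(0.077032) = 0.640884.
d = 0.367700 + 0.640884 = 1.008584.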